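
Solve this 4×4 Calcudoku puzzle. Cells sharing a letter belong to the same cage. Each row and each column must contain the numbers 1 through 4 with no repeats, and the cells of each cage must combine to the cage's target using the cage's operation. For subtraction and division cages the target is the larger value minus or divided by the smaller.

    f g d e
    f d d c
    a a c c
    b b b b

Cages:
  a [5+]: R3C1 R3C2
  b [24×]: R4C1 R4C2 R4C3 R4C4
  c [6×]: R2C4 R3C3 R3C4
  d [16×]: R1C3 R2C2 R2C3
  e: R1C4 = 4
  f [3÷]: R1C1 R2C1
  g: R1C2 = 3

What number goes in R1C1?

Cage g is a single given cell, leaving R1C2 = 3.
Cage e is a single given cell, which forces R1C4 = 4.
3 is placed in row 1, which forces R1C1 = 1.
Row 1 now contains 4, leaving R1C3 = 2.
The two cells of cage f must have quotient 3, leaving R2C1 = 3.
The 3 cells of cage d must have product 16, which forces R2C2 = 2.
Cage d has product 16; hence R2C3 = 4.
Row 2 already has 2; hence R2C4 = 1.
Column 1 already has 3, so R3C1 = 4.
Row 3 already has 4, leaving R3C2 = 1.
1 is placed in row 3, which forces R3C3 = 3.
3 is placed in row 3; hence R3C4 = 2.
4 is placed in column 1, so R4C1 = 2.
Column 2 already has 1; hence R4C2 = 4.
Column 3 now contains 3, leaving R4C3 = 1.
Column 4 already has 2, leaving R4C4 = 3.
Completed grid: 1 3 2 4 / 3 2 4 1 / 4 1 3 2 / 2 4 1 3.

1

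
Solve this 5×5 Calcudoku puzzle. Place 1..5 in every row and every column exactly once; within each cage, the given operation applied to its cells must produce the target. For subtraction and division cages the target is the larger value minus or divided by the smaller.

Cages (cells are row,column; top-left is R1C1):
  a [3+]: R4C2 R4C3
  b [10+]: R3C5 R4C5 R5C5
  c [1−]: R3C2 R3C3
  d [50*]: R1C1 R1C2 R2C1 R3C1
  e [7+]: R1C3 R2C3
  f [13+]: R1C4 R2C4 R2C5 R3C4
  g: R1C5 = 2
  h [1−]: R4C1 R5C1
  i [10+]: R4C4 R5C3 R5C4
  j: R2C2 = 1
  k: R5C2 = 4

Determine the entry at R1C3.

Cage d needs product 50; hence R1C2 = 5.
Cage g is a single given cell, so R1C5 = 2.
Cage j is a single given cell, so R2C2 = 1.
Column 2 already has 1, so R4C2 = 2.
Row 4 already has 2, which forces R4C3 = 1.
Cage k is given, so R5C2 = 4.
Row 1 already has 2, so R1C1 = 1.
Column 2 already has 4, which forces R3C2 = 3.
Column 1 needs a 4, and only R4C1 is open for it.
The 3 cells of cage b must have sum 10; hence R3C5 = 4.
4 is placed in row 4, which forces R4C5 = 5.
Cage b has sum 10, which forces R5C5 = 1.
Column 5 now contains 5, so R2C5 = 3.
Row 3 already has 4, leaving R3C3 = 2.
Row 4 now contains 5, so R4C4 = 3.
Column 3 already has 2, which forces R5C3 = 5.
Row 5 already has 5; hence R5C4 = 2.
The two cells of cage e must have sum 7, so R1C3 = 3.
Column 4 already has 3, so R1C4 = 4.
Cage d needs product 50, so R2C1 = 2.
Row 2 now contains 3, so R2C3 = 4.
2 is placed in column 4, leaving R2C4 = 5.
Row 3 now contains 2, so R3C1 = 5.
Cage f needs sum 13, leaving R3C4 = 1.
Row 5 already has 5; hence R5C1 = 3.
Completed grid: 1 5 3 4 2 / 2 1 4 5 3 / 5 3 2 1 4 / 4 2 1 3 5 / 3 4 5 2 1.

3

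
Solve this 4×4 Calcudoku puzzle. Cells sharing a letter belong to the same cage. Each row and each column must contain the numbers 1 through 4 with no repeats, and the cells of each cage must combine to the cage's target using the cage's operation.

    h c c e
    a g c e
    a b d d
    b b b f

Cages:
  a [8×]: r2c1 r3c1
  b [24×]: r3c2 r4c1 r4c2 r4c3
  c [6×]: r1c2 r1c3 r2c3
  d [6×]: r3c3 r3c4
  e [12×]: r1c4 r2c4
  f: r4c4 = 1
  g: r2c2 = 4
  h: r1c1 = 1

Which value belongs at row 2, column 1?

2

Cage h is a single given cell; hence r1c1 = 1.
Cage g is given, leaving r2c2 = 4.
Row 2 already has 4, so r2c4 = 3.
Column 4 already has 3, which forces r3c4 = 2.
Cage f is given, which forces r4c4 = 1.
Column 4 already has 3, so r1c4 = 4.
Row 2 already has 4; hence r2c1 = 2.
Cage c needs product 6, leaving r2c3 = 1.
2 is placed in row 3, which forces r3c1 = 4.
Cage b needs product 24, which forces r3c2 = 1.
2 is placed in row 3, leaving r3c3 = 3.
4 is placed in column 1, which forces r4c1 = 3.
Row 4 already has 3, leaving r4c2 = 2.
2 is placed in row 4, which forces r4c3 = 4.
Column 2 already has 2, so r1c2 = 3.
Column 3 now contains 3, which forces r1c3 = 2.
Completed grid: 1 3 2 4 / 2 4 1 3 / 4 1 3 2 / 3 2 4 1.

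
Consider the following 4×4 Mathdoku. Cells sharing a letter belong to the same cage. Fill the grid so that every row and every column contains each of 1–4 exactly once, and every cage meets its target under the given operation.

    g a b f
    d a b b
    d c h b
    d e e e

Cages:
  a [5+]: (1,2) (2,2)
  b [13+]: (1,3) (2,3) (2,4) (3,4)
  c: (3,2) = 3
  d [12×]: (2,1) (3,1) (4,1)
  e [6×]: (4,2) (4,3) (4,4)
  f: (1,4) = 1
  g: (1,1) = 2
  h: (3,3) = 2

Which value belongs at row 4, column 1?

4

G is a freebie, so (1,1) = 2.
Cage f is a single given cell, so (1,4) = 1.
Cage c is given; hence (3,2) = 3.
H is a freebie; hence (3,3) = 2.
2 is placed in row 3; hence (3,4) = 4.
3 is placed in column 2; hence (1,2) = 4.
Row 1 already has 4, leaving (1,3) = 3.
Cage a's pair has sum 5, leaving (2,2) = 1.
Column 3 now contains 3, which forces (2,3) = 4.
Cage b needs sum 13; hence (2,4) = 2.
4 is placed in row 3; hence (3,1) = 1.
Column 2 already has 1, so (4,2) = 2.
Column 3 now contains 3, so (4,3) = 1.
2 is placed in column 4, which forces (4,4) = 3.
4 is placed in row 2, so (2,1) = 3.
Row 4 already has 3; hence (4,1) = 4.
Filled in: 2 4 3 1 / 3 1 4 2 / 1 3 2 4 / 4 2 1 3.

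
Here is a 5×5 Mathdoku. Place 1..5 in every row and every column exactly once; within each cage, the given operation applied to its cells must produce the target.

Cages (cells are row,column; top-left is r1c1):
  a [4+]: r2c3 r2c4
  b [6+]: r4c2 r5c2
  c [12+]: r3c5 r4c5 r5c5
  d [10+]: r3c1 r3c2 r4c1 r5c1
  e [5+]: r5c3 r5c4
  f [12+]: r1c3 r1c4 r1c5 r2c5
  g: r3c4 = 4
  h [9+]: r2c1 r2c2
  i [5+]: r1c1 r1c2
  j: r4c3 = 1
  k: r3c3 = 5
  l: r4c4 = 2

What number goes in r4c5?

Cage k is a single given cell; hence r3c3 = 5.
Cage g is a single given cell, so r3c4 = 4.
4 is placed in row 3, which forces r3c5 = 3.
Cage j is a single given cell, so r4c3 = 1.
Cage l is given, so r4c4 = 2.
Column 3 now contains 1; hence r2c3 = 3.
Cage a needs two cells with sum 4, so r2c4 = 1.
Column 4 already has 1, so r5c4 = 3.
Column 4 now contains 3, leaving r1c4 = 5.
Cage f needs sum 12, so r1c5 = 1.
Cage e's pair has sum 5, which forces r5c3 = 2.
2 is placed in column 3, which forces r1c3 = 4.
Cage f needs sum 12, so r2c5 = 2.
Cage d needs sum 10; hence r4c1 = 3.
Cage b's pair has sum 6, so r4c2 = 5.
5 is placed in row 4, which forces r4c5 = 4.
Row 5 already has 2, leaving r5c1 = 4.
Row 5 already has 2, so r5c2 = 1.
Column 5 now contains 4, which forces r5c5 = 5.
Column 1 now contains 3; hence r1c1 = 2.
Cage i needs two cells with sum 5, which forces r1c2 = 3.
Column 1 already has 4, so r2c1 = 5.
Column 2 already has 5, leaving r2c2 = 4.
Cage d needs sum 10; hence r3c1 = 1.
Column 2 now contains 1, so r3c2 = 2.
Filled in: 2 3 4 5 1 / 5 4 3 1 2 / 1 2 5 4 3 / 3 5 1 2 4 / 4 1 2 3 5.

4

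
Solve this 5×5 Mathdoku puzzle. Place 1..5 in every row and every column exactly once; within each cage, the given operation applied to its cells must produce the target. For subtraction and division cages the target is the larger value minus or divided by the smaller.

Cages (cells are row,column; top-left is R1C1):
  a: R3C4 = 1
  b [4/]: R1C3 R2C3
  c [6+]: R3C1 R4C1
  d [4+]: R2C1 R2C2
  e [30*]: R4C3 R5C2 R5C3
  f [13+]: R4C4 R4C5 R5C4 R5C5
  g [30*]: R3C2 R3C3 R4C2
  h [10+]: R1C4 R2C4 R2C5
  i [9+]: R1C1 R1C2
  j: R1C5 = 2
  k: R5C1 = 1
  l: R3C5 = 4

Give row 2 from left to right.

J is a freebie; hence R1C5 = 2.
Cage a is a single given cell, which forces R3C4 = 1.
L is a freebie, leaving R3C5 = 4.
K is a freebie, which forces R5C1 = 1.
1 is placed in column 1; hence R2C1 = 3.
Cage d needs two cells with sum 4, so R2C2 = 1.
1 is placed in row 2; hence R2C3 = 4.
1 is placed in row 2; hence R2C5 = 5.
The two cells of cage c must have sum 6, so R3C1 = 2.
The two cells of cage c must have sum 6, leaving R4C1 = 4.
Column 5 now contains 5, which forces R5C5 = 3.
Column 1 now contains 4, so R1C1 = 5.
Cage i needs two cells with sum 9; hence R1C2 = 4.
Column 3 now contains 4; hence R1C3 = 1.
The 3 cells of cage h must have sum 10; hence R1C4 = 3.
5 is placed in row 2; hence R2C4 = 2.
The 3 cells of cage g must have product 30, leaving R4C2 = 2.
The 3 cells of cage e must have product 30, leaving R4C3 = 3.
Cage f needs sum 13, which forces R4C4 = 5.
Column 5 already has 3; hence R4C5 = 1.
Column 2 now contains 2, leaving R5C2 = 5.
5 is placed in row 5, leaving R5C3 = 2.
The 4 cells of cage f must have sum 13, so R5C4 = 4.
5 is placed in column 2; hence R3C2 = 3.
3 is placed in column 3, leaving R3C3 = 5.
The full grid is 5 4 1 3 2 / 3 1 4 2 5 / 2 3 5 1 4 / 4 2 3 5 1 / 1 5 2 4 3.

3 1 4 2 5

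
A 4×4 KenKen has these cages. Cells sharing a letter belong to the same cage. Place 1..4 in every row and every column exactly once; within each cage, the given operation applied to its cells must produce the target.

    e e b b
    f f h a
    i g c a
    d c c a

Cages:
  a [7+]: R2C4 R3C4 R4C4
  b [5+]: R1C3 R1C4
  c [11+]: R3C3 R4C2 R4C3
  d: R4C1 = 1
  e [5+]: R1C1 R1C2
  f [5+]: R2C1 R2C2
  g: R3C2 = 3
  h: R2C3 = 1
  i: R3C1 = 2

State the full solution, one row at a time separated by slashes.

4 1 2 3 / 3 2 1 4 / 2 3 4 1 / 1 4 3 2

Cage h is given; hence R2C3 = 1.
Cage i is given, leaving R3C1 = 2.
Cage g is a single given cell; hence R3C2 = 3.
Cage c has sum 11, so R3C3 = 4.
4 is placed in row 3, so R3C4 = 1.
D is a freebie, so R4C1 = 1.
Cage c needs sum 11, which forces R4C2 = 4.
The 3 cells of cage c must have sum 11, leaving R4C3 = 3.
Row 4 already has 4; hence R4C4 = 2.
Column 3 already has 3, so R1C3 = 2.
Cage b's pair has sum 5; hence R1C4 = 3.
The two cells of cage f must have sum 5, so R2C1 = 3.
4 is placed in column 2, which forces R2C2 = 2.
Column 4 now contains 2; hence R2C4 = 4.
Row 1 now contains 3, leaving R1C1 = 4.
Row 1 already has 2, which forces R1C2 = 1.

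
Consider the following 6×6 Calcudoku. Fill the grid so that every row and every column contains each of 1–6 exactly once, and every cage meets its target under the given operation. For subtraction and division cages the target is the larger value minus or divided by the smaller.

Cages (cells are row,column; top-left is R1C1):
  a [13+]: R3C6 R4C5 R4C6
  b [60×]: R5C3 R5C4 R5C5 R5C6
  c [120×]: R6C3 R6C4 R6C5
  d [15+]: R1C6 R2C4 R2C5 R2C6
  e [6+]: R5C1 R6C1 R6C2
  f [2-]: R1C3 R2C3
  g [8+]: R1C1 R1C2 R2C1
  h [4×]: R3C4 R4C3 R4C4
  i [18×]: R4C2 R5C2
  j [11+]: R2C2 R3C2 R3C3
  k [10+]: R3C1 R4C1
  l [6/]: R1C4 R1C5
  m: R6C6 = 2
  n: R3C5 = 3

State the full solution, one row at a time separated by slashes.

5 2 3 6 1 4 / 1 4 5 2 6 3 / 4 5 2 1 3 6 / 6 3 1 4 2 5 / 2 6 4 3 5 1 / 3 1 6 5 4 2

N is a freebie, so R3C5 = 3.
M is a freebie, which forces R6C6 = 2.
In column 1, 5 can only go at R1C1, so R1C1 = 5.
Cage g has sum 8; hence R1C2 = 2.
Cage g needs sum 8; hence R2C1 = 1.
1 is placed in column 1; hence R5C1 = 2.
Cage e has sum 6, leaving R6C1 = 3.
The 3 cells of cage e must have sum 6, leaving R6C2 = 1.
The only place for 6 in row 5 is R5C2.
Cage j needs sum 11, which forces R3C3 = 2.
Row 3 now contains 2, leaving R3C4 = 1.
6 is placed in column 2, so R4C2 = 3.
Column 3 now contains 2; hence R4C3 = 1.
Column 4 now contains 1, leaving R4C4 = 4.
Column 4 now contains 1; hence R1C4 = 6.
Cage l needs two cells with quotient 6; hence R1C5 = 1.
The two cells of cage k must have sum 10, leaving R3C1 = 4.
4 is placed in row 3, which forces R3C2 = 5.
5 is placed in row 3, leaving R3C6 = 6.
Row 4 already has 4; hence R4C1 = 6.
Cage a needs sum 13, leaving R4C5 = 2.
Column 6 now contains 6, so R4C6 = 5.
Column 4 now contains 6, which forces R6C4 = 5.
Column 2 now contains 5; hence R2C2 = 4.
Row 2 now contains 4, which forces R2C6 = 3.
Column 4 now contains 5, so R5C4 = 3.
Cage b needs product 60, so R5C6 = 1.
Column 6 already has 3, so R1C6 = 4.
Row 2 now contains 3, which forces R2C4 = 2.
The 4 cells of cage d must have sum 15, leaving R2C5 = 6.
6 is placed in column 5; hence R6C5 = 4.
Row 1 already has 4, leaving R1C3 = 3.
6 is placed in row 2, which forces R2C3 = 5.
Cage b has product 60, which forces R5C3 = 4.
Column 5 now contains 4, leaving R5C5 = 5.
4 is placed in row 6; hence R6C3 = 6.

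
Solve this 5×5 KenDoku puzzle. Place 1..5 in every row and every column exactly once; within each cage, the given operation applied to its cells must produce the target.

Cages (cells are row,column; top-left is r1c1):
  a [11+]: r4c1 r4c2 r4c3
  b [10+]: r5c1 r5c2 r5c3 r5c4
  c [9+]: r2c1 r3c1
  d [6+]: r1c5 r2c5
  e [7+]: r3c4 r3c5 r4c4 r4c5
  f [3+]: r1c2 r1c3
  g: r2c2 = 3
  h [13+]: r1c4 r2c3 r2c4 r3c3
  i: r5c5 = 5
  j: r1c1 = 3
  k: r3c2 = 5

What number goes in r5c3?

4

Cage j is a single given cell, leaving r1c1 = 3.
Cage g is given, which forces r2c2 = 3.
K is a freebie, which forces r3c2 = 5.
Cage i is given, leaving r5c5 = 5.
Cage c needs two cells with sum 9, which forces r2c1 = 5.
5 is placed in row 3, which forces r3c1 = 4.
Column 1 now contains 4, which forces r4c1 = 2.
Row 4 now contains 2, which forces r4c2 = 4.
Row 4 already has 4, leaving r4c3 = 5.
Column 1 already has 2, which forces r5c1 = 1.
Row 5 already has 1, which forces r5c2 = 2.
Column 2 already has 2; hence r1c2 = 1.
The two cells of cage f must have sum 3, which forces r1c3 = 2.
Row 1 now contains 2, leaving r1c5 = 4.
Column 5 already has 4, so r2c5 = 2.
Column 3 now contains 2, which forces r3c3 = 3.
2 is placed in column 5; hence r3c5 = 1.
1 is placed in column 5; hence r4c5 = 3.
3 is placed in column 3; hence r5c3 = 4.
Row 5 now contains 4, leaving r5c4 = 3.
Row 1 now contains 4; hence r1c4 = 5.
Column 3 now contains 4, so r2c3 = 1.
Cage h needs sum 13, which forces r2c4 = 4.
Row 3 now contains 1, so r3c4 = 2.
Row 4 already has 3, leaving r4c4 = 1.
The full grid is 3 1 2 5 4 / 5 3 1 4 2 / 4 5 3 2 1 / 2 4 5 1 3 / 1 2 4 3 5.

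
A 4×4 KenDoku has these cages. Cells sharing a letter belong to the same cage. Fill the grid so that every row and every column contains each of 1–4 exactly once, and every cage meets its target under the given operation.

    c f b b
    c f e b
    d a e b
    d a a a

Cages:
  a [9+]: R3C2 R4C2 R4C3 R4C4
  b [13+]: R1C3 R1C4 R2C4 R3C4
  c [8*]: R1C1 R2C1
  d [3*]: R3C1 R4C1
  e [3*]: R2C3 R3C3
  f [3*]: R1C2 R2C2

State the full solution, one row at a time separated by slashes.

2 1 4 3 / 4 3 1 2 / 1 2 3 4 / 3 4 2 1

Cage b needs sum 13, which forces R1C3 = 4.
Row 1 already has 4, which forces R1C1 = 2.
Row 1 now contains 2; hence R1C4 = 3.
Cage c's pair has product 8, so R2C1 = 4.
Row 2 already has 4; hence R2C4 = 2.
Column 4 already has 2; hence R3C4 = 4.
4 is placed in column 4; hence R4C4 = 1.
3 is placed in row 1, which forces R1C2 = 1.
The two cells of cage f must have product 3; hence R2C2 = 3.
Row 2 already has 3; hence R2C3 = 1.
Cage d's pair has product 3, leaving R3C1 = 1.
Column 2 now contains 3, so R3C2 = 2.
Column 3 already has 1; hence R3C3 = 3.
Row 4 already has 1; hence R4C1 = 3.
2 is placed in column 2, which forces R4C2 = 4.
3 is placed in column 3, so R4C3 = 2.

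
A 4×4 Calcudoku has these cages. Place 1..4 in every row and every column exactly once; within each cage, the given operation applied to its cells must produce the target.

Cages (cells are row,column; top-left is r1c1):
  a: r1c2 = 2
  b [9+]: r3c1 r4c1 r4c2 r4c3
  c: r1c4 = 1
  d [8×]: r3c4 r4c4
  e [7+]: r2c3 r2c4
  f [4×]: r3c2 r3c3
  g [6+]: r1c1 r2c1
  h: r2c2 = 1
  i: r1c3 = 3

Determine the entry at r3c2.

Cage a is given, which forces r1c2 = 2.
Cage i is a single given cell, so r1c3 = 3.
Cage c is a single given cell; hence r1c4 = 1.
Cage h is given; hence r2c2 = 1.
Column 3 now contains 3, so r2c3 = 4.
4 is placed in row 2; hence r2c4 = 3.
Column 2 already has 1, so r3c2 = 4.
Column 3 now contains 4; hence r3c3 = 1.
Row 3 already has 4, leaving r3c4 = 2.
Column 2 now contains 4, leaving r4c2 = 3.
Column 3 already has 1, so r4c3 = 2.
Column 4 already has 2, so r4c4 = 4.
2 is placed in row 1; hence r1c1 = 4.
4 is placed in row 2; hence r2c1 = 2.
Row 3 already has 2, which forces r3c1 = 3.
Row 4 now contains 4; hence r4c1 = 1.
The full grid is 4 2 3 1 / 2 1 4 3 / 3 4 1 2 / 1 3 2 4.

4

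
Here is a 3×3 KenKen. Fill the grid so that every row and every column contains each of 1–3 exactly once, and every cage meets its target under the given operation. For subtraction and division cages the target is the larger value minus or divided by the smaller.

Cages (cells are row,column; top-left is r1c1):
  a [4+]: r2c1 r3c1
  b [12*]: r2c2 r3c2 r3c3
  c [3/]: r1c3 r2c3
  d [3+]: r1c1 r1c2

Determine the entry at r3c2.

Cage b needs product 12, so r2c2 = 2.
Cage b has product 12, which forces r3c2 = 3.
The 3 cells of cage b must have product 12, so r3c3 = 2.
Cage d's pair has sum 3, so r1c1 = 2.
Column 2 already has 2, which forces r1c2 = 1.
1 is placed in row 1; hence r1c3 = 3.
Cage a's pair has sum 4; hence r2c1 = 3.
Column 3 now contains 3; hence r2c3 = 1.
Row 3 now contains 3, leaving r3c1 = 1.
Completed grid: 2 1 3 / 3 2 1 / 1 3 2.

3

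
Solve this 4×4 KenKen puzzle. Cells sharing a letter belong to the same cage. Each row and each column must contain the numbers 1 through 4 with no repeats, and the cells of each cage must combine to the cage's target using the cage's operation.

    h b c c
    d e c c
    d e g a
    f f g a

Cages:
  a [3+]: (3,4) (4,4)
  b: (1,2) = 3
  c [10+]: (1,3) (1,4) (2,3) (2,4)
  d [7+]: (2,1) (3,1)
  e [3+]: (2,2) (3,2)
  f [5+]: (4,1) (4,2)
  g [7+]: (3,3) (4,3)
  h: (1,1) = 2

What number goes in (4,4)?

2

H is a freebie; hence (1,1) = 2.
Cage b is a single given cell; hence (1,2) = 3.
Column 1 needs a 1, and only (4,1) is open for it.
The two cells of cage a must have sum 3, which forces (3,4) = 1.
Cage f needs two cells with sum 5, leaving (4,2) = 4.
Row 4 now contains 4, so (4,3) = 3.
1 is placed in row 4; hence (4,4) = 2.
Cage c has sum 10, which forces (1,3) = 1.
Column 4 already has 1; hence (1,4) = 4.
The two cells of cage e must have sum 3; hence (2,2) = 1.
Cage c has sum 10, so (2,3) = 2.
Cage c needs sum 10, which forces (2,4) = 3.
Row 3 now contains 1, so (3,2) = 2.
3 is placed in column 3, so (3,3) = 4.
Row 2 now contains 3, so (2,1) = 4.
4 is placed in row 3, leaving (3,1) = 3.
Filled in: 2 3 1 4 / 4 1 2 3 / 3 2 4 1 / 1 4 3 2.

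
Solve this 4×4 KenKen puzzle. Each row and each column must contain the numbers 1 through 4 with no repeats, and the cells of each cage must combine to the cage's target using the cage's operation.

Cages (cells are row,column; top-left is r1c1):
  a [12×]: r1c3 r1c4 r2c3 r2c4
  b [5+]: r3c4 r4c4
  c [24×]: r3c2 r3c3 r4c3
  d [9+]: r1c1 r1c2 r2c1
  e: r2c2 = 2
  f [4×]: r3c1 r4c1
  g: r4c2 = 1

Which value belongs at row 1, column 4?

1

Cage e is given, so r2c2 = 2.
Cage g is a single given cell; hence r4c2 = 1.
The two cells of cage f must have product 4; hence r3c1 = 1.
1 is placed in row 4; hence r4c1 = 4.
1 is placed in column 1, so r1c1 = 2.
Cage d needs sum 9; hence r1c2 = 4.
4 is placed in column 1, leaving r2c1 = 3.
Column 2 already has 4, so r3c2 = 3.
Row 3 now contains 3, so r3c4 = 2.
Column 4 now contains 2, so r4c4 = 3.
Cage a needs product 12, so r1c3 = 3.
3 is placed in column 4; hence r1c4 = 1.
Cage a needs product 12, so r2c3 = 1.
The 4 cells of cage a must have product 12; hence r2c4 = 4.
Row 3 already has 2, leaving r3c3 = 4.
Row 4 now contains 3, so r4c3 = 2.
The full grid is 2 4 3 1 / 3 2 1 4 / 1 3 4 2 / 4 1 2 3.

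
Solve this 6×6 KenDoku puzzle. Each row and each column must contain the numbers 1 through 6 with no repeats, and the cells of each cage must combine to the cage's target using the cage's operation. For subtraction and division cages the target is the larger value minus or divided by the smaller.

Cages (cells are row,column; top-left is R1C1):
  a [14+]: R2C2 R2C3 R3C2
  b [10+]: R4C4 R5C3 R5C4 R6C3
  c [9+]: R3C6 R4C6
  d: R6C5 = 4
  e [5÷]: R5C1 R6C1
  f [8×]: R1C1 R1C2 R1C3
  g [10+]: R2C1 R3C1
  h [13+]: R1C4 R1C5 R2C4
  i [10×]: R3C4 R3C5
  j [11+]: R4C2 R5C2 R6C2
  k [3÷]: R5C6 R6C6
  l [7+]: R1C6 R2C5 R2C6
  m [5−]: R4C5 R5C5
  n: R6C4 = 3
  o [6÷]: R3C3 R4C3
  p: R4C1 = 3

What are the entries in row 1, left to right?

Cage p is a single given cell, so R4C1 = 3.
Cage n is a single given cell, leaving R6C4 = 3.
D is a freebie, which forces R6C5 = 4.
Row 3 needs a 1, and only R3C3 is open for it.
Column 3 already has 1, leaving R4C3 = 6.
Row 4 now contains 6; hence R4C5 = 1.
Column 5 already has 1, which forces R5C5 = 6.
Cage b has sum 10, leaving R5C4 = 1.
1 is placed in row 5, leaving R5C1 = 5.
The two cells of cage e must have quotient 5, which forces R6C1 = 1.
1 is placed in row 6; hence R6C6 = 6.
The 3 cells of cage f must have product 8, leaving R1C2 = 1.
Cage k's pair has quotient 3, leaving R5C6 = 2.
Cage l has sum 7; hence R2C6 = 1.
Cage b has sum 10, which forces R4C4 = 4.
4 is placed in row 4; hence R4C6 = 5.
Row 5 already has 2; hence R5C2 = 4.
Row 5 already has 2, leaving R5C3 = 3.
Cage b has sum 10, which forces R6C3 = 2.
The 3 cells of cage f must have product 8, leaving R1C1 = 2.
2 is placed in column 3, leaving R1C3 = 4.
Row 1 now contains 2, so R1C5 = 5.
Row 1 already has 4, which forces R1C6 = 3.
Cage a needs sum 14, which forces R2C3 = 5.
Column 5 already has 5, which forces R3C5 = 2.
Column 6 already has 5, leaving R3C6 = 4.
Row 4 already has 5, leaving R4C2 = 2.
Row 6 already has 2, so R6C2 = 5.
5 is placed in row 1, so R1C4 = 6.
Cage g's pair has sum 10; hence R2C1 = 4.
Cage h has sum 13; hence R2C4 = 2.
Column 5 already has 2; hence R2C5 = 3.
Row 3 already has 4, so R3C1 = 6.
Row 3 already has 6, so R3C2 = 3.
2 is placed in row 3; hence R3C4 = 5.
3 is placed in row 2, leaving R2C2 = 6.
Filled in: 2 1 4 6 5 3 / 4 6 5 2 3 1 / 6 3 1 5 2 4 / 3 2 6 4 1 5 / 5 4 3 1 6 2 / 1 5 2 3 4 6.

2 1 4 6 5 3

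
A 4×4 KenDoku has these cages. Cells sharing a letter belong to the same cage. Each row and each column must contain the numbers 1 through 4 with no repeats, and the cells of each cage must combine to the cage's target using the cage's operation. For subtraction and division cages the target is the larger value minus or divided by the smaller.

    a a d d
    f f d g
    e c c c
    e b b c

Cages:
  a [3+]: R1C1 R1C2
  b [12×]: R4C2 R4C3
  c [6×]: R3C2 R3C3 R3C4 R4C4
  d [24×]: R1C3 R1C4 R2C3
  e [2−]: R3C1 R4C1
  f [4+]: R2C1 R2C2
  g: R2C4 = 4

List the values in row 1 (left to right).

Cage g is a single given cell, so R2C4 = 4.
Cage c needs product 6; hence R4C4 = 1.
Cage d has product 24, which forces R1C3 = 4.
4 is placed in column 3, which forces R4C3 = 3.
The 3 cells of cage d must have product 24; hence R1C4 = 3.
Column 3 now contains 3, which forces R2C3 = 2.
Column 3 already has 2, leaving R3C3 = 1.
Column 4 already has 3, leaving R3C4 = 2.
Row 4 already has 3, so R4C2 = 4.
Row 3 now contains 2; hence R3C1 = 4.
Row 3 now contains 2, which forces R3C2 = 3.
Row 4 already has 4, which forces R4C1 = 2.
Column 1 already has 2, which forces R1C1 = 1.
The two cells of cage a must have sum 3, leaving R1C2 = 2.
Cage f needs two cells with sum 4, which forces R2C1 = 3.
Column 2 already has 3; hence R2C2 = 1.
The full grid is 1 2 4 3 / 3 1 2 4 / 4 3 1 2 / 2 4 3 1.

1 2 4 3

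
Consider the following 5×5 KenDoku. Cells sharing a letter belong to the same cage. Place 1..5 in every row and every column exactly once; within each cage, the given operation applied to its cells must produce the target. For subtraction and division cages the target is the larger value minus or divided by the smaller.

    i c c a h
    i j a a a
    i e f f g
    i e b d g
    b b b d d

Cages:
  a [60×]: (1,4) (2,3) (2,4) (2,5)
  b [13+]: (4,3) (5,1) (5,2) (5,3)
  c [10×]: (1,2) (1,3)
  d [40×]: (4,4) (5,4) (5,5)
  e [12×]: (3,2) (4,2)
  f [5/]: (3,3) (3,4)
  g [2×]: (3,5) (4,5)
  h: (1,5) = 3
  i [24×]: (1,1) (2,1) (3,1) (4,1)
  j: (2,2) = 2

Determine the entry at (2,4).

3

Cage h is given, which forces (1,5) = 3.
J is a freebie, which forces (2,2) = 2.
Column 2 already has 2, leaving (1,2) = 5.
Cage c's pair has product 10, leaving (1,3) = 2.
Column 1 needs a 5, and only (5,1) is open for it.
Cage d needs product 40, so (4,4) = 5.
Cage f's pair has quotient 5, which forces (3,3) = 5.
Column 4 already has 5; hence (3,4) = 1.
Row 3 already has 1, which forces (3,5) = 2.
2 is placed in column 5, so (4,5) = 1.
2 is placed in column 5, leaving (5,5) = 4.
Column 4 already has 1, so (1,4) = 4.
The 4 cells of cage a must have product 60, which forces (2,3) = 1.
Cage a has product 60, so (2,4) = 3.
Column 5 already has 4, which forces (2,5) = 5.
Cage i has product 24, leaving (4,1) = 2.
The 4 cells of cage b must have sum 13, which forces (4,3) = 4.
Column 3 now contains 1, leaving (5,3) = 3.
4 is placed in row 5, leaving (5,4) = 2.
4 is placed in row 1, which forces (1,1) = 1.
3 is placed in row 2, leaving (2,1) = 4.
Cage i needs product 24, so (3,1) = 3.
Cage e's pair has product 12; hence (3,2) = 4.
4 is placed in row 4, leaving (4,2) = 3.
3 is placed in row 5, leaving (5,2) = 1.
Completed grid: 1 5 2 4 3 / 4 2 1 3 5 / 3 4 5 1 2 / 2 3 4 5 1 / 5 1 3 2 4.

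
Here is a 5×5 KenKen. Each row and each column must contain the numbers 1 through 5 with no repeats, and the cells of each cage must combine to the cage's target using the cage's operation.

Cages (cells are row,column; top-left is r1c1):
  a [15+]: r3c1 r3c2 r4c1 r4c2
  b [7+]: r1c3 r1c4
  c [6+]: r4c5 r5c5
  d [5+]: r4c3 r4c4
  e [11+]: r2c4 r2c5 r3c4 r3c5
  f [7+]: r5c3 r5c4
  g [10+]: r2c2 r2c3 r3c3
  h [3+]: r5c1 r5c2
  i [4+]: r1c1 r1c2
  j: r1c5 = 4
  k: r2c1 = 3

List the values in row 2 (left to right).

3 5 4 1 2

Cage j is given, which forces r1c5 = 4.
Cage k is given, which forces r2c1 = 3.
Column 1 now contains 3, so r1c1 = 1.
The two cells of cage i must have sum 4, leaving r1c2 = 3.
1 is placed in column 1, so r5c1 = 2.
Row 5 now contains 2; hence r5c2 = 1.
Row 5 now contains 1, so r5c5 = 5.
5 is placed in column 5; hence r4c5 = 1.
Column 5 now contains 1; hence r2c5 = 2.
Cage e needs sum 11, so r3c5 = 3.
Row 4 needs a 5, and only r4c1 is open for it.
5 is placed in column 1, leaving r3c1 = 4.
The 4 cells of cage a must have sum 15, leaving r3c2 = 2.
Cage a has sum 15, leaving r4c2 = 4.
4 is placed in column 2, so r2c2 = 5.
The 3 cells of cage g must have sum 10; hence r2c3 = 4.
5 is placed in row 2, leaving r2c4 = 1.
Cage g needs sum 10, so r3c3 = 1.
Column 4 now contains 1, so r3c4 = 5.
Column 3 already has 4, so r5c3 = 3.
Row 5 already has 3, which forces r5c4 = 4.
Cage b's pair has sum 7, which forces r1c3 = 5.
5 is placed in column 4; hence r1c4 = 2.
Column 3 now contains 3; hence r4c3 = 2.
The two cells of cage d must have sum 5, leaving r4c4 = 3.
Filled in: 1 3 5 2 4 / 3 5 4 1 2 / 4 2 1 5 3 / 5 4 2 3 1 / 2 1 3 4 5.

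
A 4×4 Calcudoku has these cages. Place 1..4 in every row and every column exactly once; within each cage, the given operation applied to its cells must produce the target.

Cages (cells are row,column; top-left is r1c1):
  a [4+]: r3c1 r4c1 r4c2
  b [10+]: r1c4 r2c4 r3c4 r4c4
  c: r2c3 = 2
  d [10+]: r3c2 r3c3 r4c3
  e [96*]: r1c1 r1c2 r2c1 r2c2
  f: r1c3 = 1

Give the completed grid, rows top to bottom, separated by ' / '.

Cage f is given, which forces r1c3 = 1.
Cage c is a single given cell, which forces r2c3 = 2.
The 3 cells of cage a must have sum 4, so r3c1 = 1.
2 is placed in column 3, leaving r3c3 = 4.
Cage a has sum 4; hence r4c1 = 2.
Cage a needs sum 4, leaving r4c2 = 1.
Column 3 now contains 4, which forces r4c3 = 3.
Row 4 now contains 3; hence r4c4 = 4.
The 4 cells of cage e must have product 96; hence r1c1 = 4.
Cage e has product 96, so r1c2 = 2.
Row 1 already has 2, which forces r1c4 = 3.
Cage e needs product 96, which forces r2c1 = 3.
Cage e has product 96; hence r2c2 = 4.
The 4 cells of cage b must have sum 10, so r2c4 = 1.
4 is placed in row 3, leaving r3c2 = 3.
Column 4 now contains 3, which forces r3c4 = 2.

4 2 1 3 / 3 4 2 1 / 1 3 4 2 / 2 1 3 4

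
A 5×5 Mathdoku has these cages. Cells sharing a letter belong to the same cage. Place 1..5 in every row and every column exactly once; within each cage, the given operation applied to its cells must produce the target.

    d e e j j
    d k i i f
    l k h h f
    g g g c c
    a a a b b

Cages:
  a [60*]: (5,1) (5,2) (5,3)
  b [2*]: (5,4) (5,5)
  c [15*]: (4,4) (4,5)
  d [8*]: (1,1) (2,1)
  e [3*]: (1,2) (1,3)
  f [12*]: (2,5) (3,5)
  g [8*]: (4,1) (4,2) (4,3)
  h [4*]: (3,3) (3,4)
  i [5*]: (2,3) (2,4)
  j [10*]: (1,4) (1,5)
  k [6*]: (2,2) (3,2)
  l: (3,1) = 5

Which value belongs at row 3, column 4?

4

L is a freebie, leaving (3,1) = 5.
The only place for 4 in row 1 is (1,1).
4 is placed in column 1, which forces (2,1) = 2.
2 is placed in row 2, which forces (2,2) = 3.
Row 2 already has 3, leaving (2,5) = 4.
Column 2 now contains 3, so (3,2) = 2.
Column 5 now contains 4, leaving (3,5) = 3.
Column 1 already has 2; hence (4,1) = 1.
1 is placed in row 4, which forces (4,2) = 4.
Row 4 now contains 4, leaving (4,3) = 2.
Column 5 now contains 3, so (4,5) = 5.
4 is placed in column 1, so (5,1) = 3.
4 is placed in column 2, which forces (5,2) = 5.
Row 5 already has 5, leaving (5,3) = 4.
Column 2 now contains 3, which forces (1,2) = 1.
Cage e's pair has product 3, so (1,3) = 3.
The two cells of cage j must have product 10, leaving (1,4) = 5.
Column 5 now contains 5, which forces (1,5) = 2.
Column 4 already has 5, which forces (2,4) = 1.
Column 3 already has 4, so (3,3) = 1.
Cage h's pair has product 4, so (3,4) = 4.
Row 4 now contains 5, which forces (4,4) = 3.
Column 4 already has 1, which forces (5,4) = 2.
2 is placed in column 5, so (5,5) = 1.
1 is placed in row 2; hence (2,3) = 5.
Filled in: 4 1 3 5 2 / 2 3 5 1 4 / 5 2 1 4 3 / 1 4 2 3 5 / 3 5 4 2 1.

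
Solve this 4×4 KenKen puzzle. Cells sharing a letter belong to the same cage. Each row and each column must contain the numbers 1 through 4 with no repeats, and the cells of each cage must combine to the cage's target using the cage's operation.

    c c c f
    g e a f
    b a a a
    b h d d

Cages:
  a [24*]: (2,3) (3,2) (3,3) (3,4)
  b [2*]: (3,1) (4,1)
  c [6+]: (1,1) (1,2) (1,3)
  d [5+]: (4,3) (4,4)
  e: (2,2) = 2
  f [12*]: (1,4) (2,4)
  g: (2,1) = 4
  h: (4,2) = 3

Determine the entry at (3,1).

1

G is a freebie; hence (2,1) = 4.
E is a freebie, which forces (2,2) = 2.
Row 2 now contains 4; hence (2,4) = 3.
H is a freebie, so (4,2) = 3.
Column 2 already has 3, which forces (1,2) = 1.
Column 4 already has 3; hence (1,4) = 4.
3 is placed in row 2, which forces (2,3) = 1.
Cage a needs product 24, so (3,2) = 4.
The 4 cells of cage a must have product 24, so (3,3) = 3.
The 4 cells of cage a must have product 24; hence (3,4) = 2.
Column 3 now contains 1, leaving (4,3) = 4.
Column 4 now contains 4, leaving (4,4) = 1.
Cage c needs sum 6, leaving (1,1) = 3.
Column 3 already has 3, which forces (1,3) = 2.
Row 3 already has 2, which forces (3,1) = 1.
1 is placed in row 4, so (4,1) = 2.
Filled in: 3 1 2 4 / 4 2 1 3 / 1 4 3 2 / 2 3 4 1.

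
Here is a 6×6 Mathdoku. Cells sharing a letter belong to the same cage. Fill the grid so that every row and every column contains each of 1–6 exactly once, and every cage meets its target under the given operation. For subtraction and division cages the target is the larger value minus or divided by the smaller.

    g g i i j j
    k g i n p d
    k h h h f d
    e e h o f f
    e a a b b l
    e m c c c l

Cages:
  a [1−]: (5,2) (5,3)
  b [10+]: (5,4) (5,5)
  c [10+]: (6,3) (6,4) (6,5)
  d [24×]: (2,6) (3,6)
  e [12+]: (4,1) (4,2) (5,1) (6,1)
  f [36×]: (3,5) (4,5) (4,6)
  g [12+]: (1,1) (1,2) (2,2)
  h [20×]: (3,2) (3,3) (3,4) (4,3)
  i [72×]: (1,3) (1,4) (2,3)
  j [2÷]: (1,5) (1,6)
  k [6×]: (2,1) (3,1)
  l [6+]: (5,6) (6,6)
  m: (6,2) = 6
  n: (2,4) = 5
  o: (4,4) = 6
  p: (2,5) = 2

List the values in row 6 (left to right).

4 6 3 2 5 1

N is a freebie; hence (2,4) = 5.
Cage p is given, which forces (2,5) = 2.
O is a freebie, which forces (4,4) = 6.
6 is placed in column 4, leaving (5,4) = 4.
4 is placed in row 5; hence (5,5) = 6.
Cage m is given, which forces (6,2) = 6.
Column 4 already has 4, leaving (1,4) = 3.
Column 5 now contains 6, which forces (3,5) = 3.
The 3 cells of cage f must have product 36; hence (4,5) = 4.
Cage f needs product 36, so (4,6) = 3.
4 is placed in column 5, leaving (6,5) = 5.
4 is placed in column 5, which forces (1,5) = 1.
The two cells of cage j must have quotient 2, leaving (1,6) = 2.
Column 6 already has 2; hence (5,6) = 5.
The two cells of cage l must have sum 6, leaving (6,6) = 1.
Cage c needs sum 10; hence (6,3) = 3.
Row 6 now contains 1, so (6,4) = 2.
Column 4 already has 2, so (3,4) = 1.
2 is placed in row 6, which forces (6,1) = 4.
The only place for 3 in row 5 is (5,2).
The 3 cells of cage g must have sum 12; hence (1,1) = 6.
Cage g needs sum 12, so (1,2) = 5.
Row 1 already has 6, leaving (1,3) = 4.
Column 2 now contains 3, which forces (2,2) = 1.
Column 3 now contains 4, which forces (2,3) = 6.
Row 2 now contains 6, so (2,6) = 4.
Column 1 now contains 6; hence (3,1) = 2.
Row 3 now contains 2, so (3,2) = 4.
Column 3 now contains 4, so (3,3) = 5.
Column 6 already has 4; hence (3,6) = 6.
1 is placed in column 2, which forces (4,2) = 2.
Row 4 now contains 2; hence (4,3) = 1.
Column 1 already has 2, leaving (5,1) = 1.
Cage a needs two cells with difference 1, leaving (5,3) = 2.
1 is placed in row 2, which forces (2,1) = 3.
Row 4 already has 1, so (4,1) = 5.
Completed grid: 6 5 4 3 1 2 / 3 1 6 5 2 4 / 2 4 5 1 3 6 / 5 2 1 6 4 3 / 1 3 2 4 6 5 / 4 6 3 2 5 1.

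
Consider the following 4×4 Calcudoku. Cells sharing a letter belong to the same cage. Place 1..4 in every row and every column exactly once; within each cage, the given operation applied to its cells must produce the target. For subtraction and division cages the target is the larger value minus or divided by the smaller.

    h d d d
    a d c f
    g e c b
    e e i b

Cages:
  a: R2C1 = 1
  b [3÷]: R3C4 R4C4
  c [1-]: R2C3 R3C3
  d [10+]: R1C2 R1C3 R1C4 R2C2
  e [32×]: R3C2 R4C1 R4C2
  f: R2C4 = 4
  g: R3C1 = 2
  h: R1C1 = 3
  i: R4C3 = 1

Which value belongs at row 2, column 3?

H is a freebie, which forces R1C1 = 3.
A is a freebie, which forces R2C1 = 1.
Cage f is given; hence R2C4 = 4.
G is a freebie; hence R3C1 = 2.
Cage e needs product 32, leaving R3C2 = 4.
Cage e has product 32, which forces R4C1 = 4.
Cage e has product 32, so R4C2 = 2.
Cage i is given, which forces R4C3 = 1.
Row 4 already has 1, so R4C4 = 3.
2 is placed in column 2, so R1C2 = 1.
The 4 cells of cage d must have sum 10, so R1C3 = 4.
Cage d needs sum 10, which forces R1C4 = 2.
2 is placed in column 2, so R2C2 = 3.
Cage c needs two cells with difference 1; hence R2C3 = 2.
Column 3 already has 1, leaving R3C3 = 3.
Column 4 already has 3, leaving R3C4 = 1.
Completed grid: 3 1 4 2 / 1 3 2 4 / 2 4 3 1 / 4 2 1 3.

2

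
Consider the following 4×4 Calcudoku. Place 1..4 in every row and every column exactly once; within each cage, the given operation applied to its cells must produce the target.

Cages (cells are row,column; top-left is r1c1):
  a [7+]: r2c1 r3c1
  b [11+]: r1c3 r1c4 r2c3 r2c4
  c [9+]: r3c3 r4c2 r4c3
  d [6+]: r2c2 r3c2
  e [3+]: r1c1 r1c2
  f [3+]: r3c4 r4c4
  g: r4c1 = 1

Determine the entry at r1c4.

G is a freebie, so r4c1 = 1.
1 is placed in row 4, leaving r4c4 = 2.
Column 1 now contains 1; hence r1c1 = 2.
Cage e needs two cells with sum 3; hence r1c2 = 1.
Cage c has sum 9, which forces r3c3 = 2.
Column 4 already has 2, which forces r3c4 = 1.
Cage b has sum 11; hence r1c3 = 3.
Cage b needs sum 11, so r1c4 = 4.
Cage d needs two cells with sum 6, so r2c2 = 2.
The 4 cells of cage b must have sum 11; hence r2c3 = 1.
Cage b needs sum 11, leaving r2c4 = 3.
Row 3 now contains 2; hence r3c2 = 4.
Column 2 already has 4; hence r4c2 = 3.
3 is placed in column 3, so r4c3 = 4.
Row 2 now contains 3, so r2c1 = 4.
Row 3 now contains 4, which forces r3c1 = 3.
The full grid is 2 1 3 4 / 4 2 1 3 / 3 4 2 1 / 1 3 4 2.

4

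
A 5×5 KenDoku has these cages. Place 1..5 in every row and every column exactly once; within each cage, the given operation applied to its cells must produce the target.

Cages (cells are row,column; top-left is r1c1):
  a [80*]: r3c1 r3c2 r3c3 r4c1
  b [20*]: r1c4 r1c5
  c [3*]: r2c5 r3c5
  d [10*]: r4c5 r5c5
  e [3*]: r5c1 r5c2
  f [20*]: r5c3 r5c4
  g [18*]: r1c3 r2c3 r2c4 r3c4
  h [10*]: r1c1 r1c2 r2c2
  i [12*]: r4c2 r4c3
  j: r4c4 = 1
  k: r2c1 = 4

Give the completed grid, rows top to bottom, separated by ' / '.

Cage k is a single given cell; hence r2c1 = 4.
Column 1 now contains 4; hence r4c1 = 2.
J is a freebie, leaving r4c4 = 1.
2 is placed in row 4, which forces r4c5 = 5.
Column 5 now contains 5; hence r5c5 = 2.
The two cells of cage b must have product 20, leaving r1c4 = 5.
Column 5 now contains 5, so r1c5 = 4.
Cage a has product 80; hence r3c1 = 5.
Column 4 already has 5, which forces r5c4 = 4.
Row 1 already has 5, which forces r1c1 = 1.
Cage h needs product 10, leaving r1c2 = 2.
Row 1 already has 1; hence r1c3 = 3.
Cage h needs product 10, which forces r2c2 = 5.
3 is placed in column 3; hence r2c3 = 1.
1 is placed in row 2; hence r2c5 = 3.
Column 2 already has 2, leaving r3c2 = 4.
Row 3 now contains 4; hence r3c3 = 2.
Row 3 now contains 2; hence r3c4 = 3.
Column 5 already has 3, leaving r3c5 = 1.
4 is placed in column 2, so r4c2 = 3.
3 is placed in column 3, which forces r4c3 = 4.
Column 1 already has 1, leaving r5c1 = 3.
Column 2 now contains 3, leaving r5c2 = 1.
Row 5 already has 4, which forces r5c3 = 5.
3 is placed in row 2, so r2c4 = 2.

1 2 3 5 4 / 4 5 1 2 3 / 5 4 2 3 1 / 2 3 4 1 5 / 3 1 5 4 2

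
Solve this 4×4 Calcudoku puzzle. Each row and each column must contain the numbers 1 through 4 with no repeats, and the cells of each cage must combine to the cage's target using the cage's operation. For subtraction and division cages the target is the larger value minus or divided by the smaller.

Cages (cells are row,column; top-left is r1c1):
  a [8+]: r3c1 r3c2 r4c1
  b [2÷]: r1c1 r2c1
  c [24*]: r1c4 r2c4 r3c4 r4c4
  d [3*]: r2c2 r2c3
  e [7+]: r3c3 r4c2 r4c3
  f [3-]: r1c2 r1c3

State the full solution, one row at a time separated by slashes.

In row 1, 3 can only go at r1c4, so r1c4 = 3.
In row 1, 2 can only go at r1c1, so r1c1 = 2.
The only place for 2 in row 2 is r2c4.
Row 2 needs a 4, and only r2c1 is open for it.
The 3 cells of cage a must have sum 8, so r3c2 = 4.
4 is placed in row 3, leaving r3c4 = 1.
Column 4 already has 1, leaving r4c4 = 4.
Column 2 now contains 4, so r1c2 = 1.
Cage f's pair has difference 3, which forces r1c3 = 4.
Column 2 now contains 1; hence r2c2 = 3.
3 is placed in row 2, leaving r2c3 = 1.
Row 3 now contains 1, so r3c1 = 3.
3 is placed in row 3, which forces r3c3 = 2.
The 3 cells of cage a must have sum 8; hence r4c1 = 1.
Column 2 now contains 3, leaving r4c2 = 2.
Column 3 now contains 1, leaving r4c3 = 3.

2 1 4 3 / 4 3 1 2 / 3 4 2 1 / 1 2 3 4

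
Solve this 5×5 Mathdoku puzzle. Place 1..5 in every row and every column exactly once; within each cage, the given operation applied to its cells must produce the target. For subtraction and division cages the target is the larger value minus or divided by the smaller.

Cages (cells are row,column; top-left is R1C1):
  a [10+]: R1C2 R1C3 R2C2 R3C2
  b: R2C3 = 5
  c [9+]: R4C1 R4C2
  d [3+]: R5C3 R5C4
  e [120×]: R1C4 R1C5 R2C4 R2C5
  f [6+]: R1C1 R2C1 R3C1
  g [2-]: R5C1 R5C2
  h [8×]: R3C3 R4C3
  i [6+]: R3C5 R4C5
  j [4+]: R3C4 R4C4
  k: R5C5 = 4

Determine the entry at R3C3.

4

Cage b is given, so R2C3 = 5.
Cage k is given; hence R5C5 = 4.
Row 4 needs a 2, and only R4C3 is open for it.
Column 3 now contains 2, leaving R3C3 = 4.
Column 3 now contains 2; hence R5C3 = 1.
Cage d's pair has sum 3, so R5C4 = 2.
1 is placed in column 3, leaving R1C3 = 3.
Row 3 needs a 5, and only R3C5 is open for it.
Cage e needs product 120, so R1C4 = 5.
Column 5 now contains 5; hence R1C5 = 2.
Cage e has product 120, which forces R2C4 = 4.
Cage e needs product 120, which forces R2C5 = 3.
Column 5 now contains 5; hence R4C5 = 1.
Row 1 already has 2, so R1C1 = 1.
Cage a needs sum 10, which forces R1C2 = 4.
The 3 cells of cage f must have sum 6; hence R2C1 = 2.
Row 2 already has 2, so R2C2 = 1.
The 3 cells of cage f must have sum 6, which forces R3C1 = 3.
1 is placed in column 2, which forces R3C2 = 2.
Cage j needs two cells with sum 4, leaving R3C4 = 1.
Column 2 already has 4, leaving R4C2 = 5.
Row 4 now contains 1, leaving R4C4 = 3.
3 is placed in column 1, so R5C1 = 5.
Column 2 now contains 5, which forces R5C2 = 3.
5 is placed in row 4, which forces R4C1 = 4.
Filled in: 1 4 3 5 2 / 2 1 5 4 3 / 3 2 4 1 5 / 4 5 2 3 1 / 5 3 1 2 4.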